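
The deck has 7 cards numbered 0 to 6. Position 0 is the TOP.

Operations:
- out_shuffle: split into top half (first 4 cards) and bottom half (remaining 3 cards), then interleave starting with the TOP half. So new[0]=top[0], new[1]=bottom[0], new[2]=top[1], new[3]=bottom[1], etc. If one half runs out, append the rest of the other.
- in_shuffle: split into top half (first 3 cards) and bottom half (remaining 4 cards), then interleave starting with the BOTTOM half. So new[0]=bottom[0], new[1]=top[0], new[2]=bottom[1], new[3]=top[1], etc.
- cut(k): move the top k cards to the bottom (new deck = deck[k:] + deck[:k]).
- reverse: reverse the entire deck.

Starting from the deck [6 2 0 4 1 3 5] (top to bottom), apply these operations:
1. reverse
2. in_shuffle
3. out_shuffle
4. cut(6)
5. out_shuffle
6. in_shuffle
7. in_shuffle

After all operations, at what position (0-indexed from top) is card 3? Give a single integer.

Answer: 3

Derivation:
After op 1 (reverse): [5 3 1 4 0 2 6]
After op 2 (in_shuffle): [4 5 0 3 2 1 6]
After op 3 (out_shuffle): [4 2 5 1 0 6 3]
After op 4 (cut(6)): [3 4 2 5 1 0 6]
After op 5 (out_shuffle): [3 1 4 0 2 6 5]
After op 6 (in_shuffle): [0 3 2 1 6 4 5]
After op 7 (in_shuffle): [1 0 6 3 4 2 5]
Card 3 is at position 3.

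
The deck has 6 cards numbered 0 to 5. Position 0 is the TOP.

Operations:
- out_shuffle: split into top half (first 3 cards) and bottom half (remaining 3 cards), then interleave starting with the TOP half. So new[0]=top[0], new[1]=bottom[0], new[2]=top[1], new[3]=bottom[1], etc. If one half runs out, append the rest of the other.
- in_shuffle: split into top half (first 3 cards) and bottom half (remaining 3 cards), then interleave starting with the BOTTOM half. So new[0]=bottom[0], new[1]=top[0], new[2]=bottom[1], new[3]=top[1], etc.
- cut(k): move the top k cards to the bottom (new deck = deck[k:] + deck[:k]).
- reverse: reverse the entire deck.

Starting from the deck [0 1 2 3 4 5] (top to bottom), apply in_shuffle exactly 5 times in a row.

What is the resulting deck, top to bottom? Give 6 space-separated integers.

Answer: 1 3 5 0 2 4

Derivation:
After op 1 (in_shuffle): [3 0 4 1 5 2]
After op 2 (in_shuffle): [1 3 5 0 2 4]
After op 3 (in_shuffle): [0 1 2 3 4 5]
After op 4 (in_shuffle): [3 0 4 1 5 2]
After op 5 (in_shuffle): [1 3 5 0 2 4]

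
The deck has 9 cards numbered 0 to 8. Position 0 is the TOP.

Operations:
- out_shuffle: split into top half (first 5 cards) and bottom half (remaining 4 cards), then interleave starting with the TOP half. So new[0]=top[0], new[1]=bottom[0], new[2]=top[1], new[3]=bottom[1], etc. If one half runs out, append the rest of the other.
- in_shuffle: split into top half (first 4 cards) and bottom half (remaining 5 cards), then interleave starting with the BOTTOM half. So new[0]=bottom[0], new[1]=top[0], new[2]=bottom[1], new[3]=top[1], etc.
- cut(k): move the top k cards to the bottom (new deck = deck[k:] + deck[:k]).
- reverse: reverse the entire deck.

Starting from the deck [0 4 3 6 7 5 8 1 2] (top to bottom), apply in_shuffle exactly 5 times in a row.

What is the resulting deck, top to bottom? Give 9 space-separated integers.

Answer: 4 6 5 1 0 3 7 8 2

Derivation:
After op 1 (in_shuffle): [7 0 5 4 8 3 1 6 2]
After op 2 (in_shuffle): [8 7 3 0 1 5 6 4 2]
After op 3 (in_shuffle): [1 8 5 7 6 3 4 0 2]
After op 4 (in_shuffle): [6 1 3 8 4 5 0 7 2]
After op 5 (in_shuffle): [4 6 5 1 0 3 7 8 2]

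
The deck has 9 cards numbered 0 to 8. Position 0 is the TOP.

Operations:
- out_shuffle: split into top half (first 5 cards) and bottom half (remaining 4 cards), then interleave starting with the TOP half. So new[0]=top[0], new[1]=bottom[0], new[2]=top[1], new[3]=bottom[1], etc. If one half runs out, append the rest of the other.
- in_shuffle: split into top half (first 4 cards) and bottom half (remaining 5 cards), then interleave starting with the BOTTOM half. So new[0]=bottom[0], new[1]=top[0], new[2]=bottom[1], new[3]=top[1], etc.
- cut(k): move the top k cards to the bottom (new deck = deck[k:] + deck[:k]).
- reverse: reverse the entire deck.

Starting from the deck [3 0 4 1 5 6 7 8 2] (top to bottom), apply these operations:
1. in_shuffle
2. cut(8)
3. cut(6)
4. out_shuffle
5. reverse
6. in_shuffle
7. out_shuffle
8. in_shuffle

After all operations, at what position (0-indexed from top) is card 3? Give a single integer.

Answer: 7

Derivation:
After op 1 (in_shuffle): [5 3 6 0 7 4 8 1 2]
After op 2 (cut(8)): [2 5 3 6 0 7 4 8 1]
After op 3 (cut(6)): [4 8 1 2 5 3 6 0 7]
After op 4 (out_shuffle): [4 3 8 6 1 0 2 7 5]
After op 5 (reverse): [5 7 2 0 1 6 8 3 4]
After op 6 (in_shuffle): [1 5 6 7 8 2 3 0 4]
After op 7 (out_shuffle): [1 2 5 3 6 0 7 4 8]
After op 8 (in_shuffle): [6 1 0 2 7 5 4 3 8]
Card 3 is at position 7.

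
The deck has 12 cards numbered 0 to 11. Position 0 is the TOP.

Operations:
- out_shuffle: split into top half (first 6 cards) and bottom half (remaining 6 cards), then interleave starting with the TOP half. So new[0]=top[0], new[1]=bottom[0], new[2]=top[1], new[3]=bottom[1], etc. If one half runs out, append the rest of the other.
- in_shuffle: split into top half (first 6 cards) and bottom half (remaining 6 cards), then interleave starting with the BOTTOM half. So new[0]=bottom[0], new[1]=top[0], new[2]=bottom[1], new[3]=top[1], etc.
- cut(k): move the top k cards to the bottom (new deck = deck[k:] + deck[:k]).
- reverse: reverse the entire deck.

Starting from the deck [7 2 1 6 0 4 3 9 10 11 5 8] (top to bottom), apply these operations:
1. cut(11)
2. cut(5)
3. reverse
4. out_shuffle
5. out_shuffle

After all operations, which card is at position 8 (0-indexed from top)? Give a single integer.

Answer: 2

Derivation:
After op 1 (cut(11)): [8 7 2 1 6 0 4 3 9 10 11 5]
After op 2 (cut(5)): [0 4 3 9 10 11 5 8 7 2 1 6]
After op 3 (reverse): [6 1 2 7 8 5 11 10 9 3 4 0]
After op 4 (out_shuffle): [6 11 1 10 2 9 7 3 8 4 5 0]
After op 5 (out_shuffle): [6 7 11 3 1 8 10 4 2 5 9 0]
Position 8: card 2.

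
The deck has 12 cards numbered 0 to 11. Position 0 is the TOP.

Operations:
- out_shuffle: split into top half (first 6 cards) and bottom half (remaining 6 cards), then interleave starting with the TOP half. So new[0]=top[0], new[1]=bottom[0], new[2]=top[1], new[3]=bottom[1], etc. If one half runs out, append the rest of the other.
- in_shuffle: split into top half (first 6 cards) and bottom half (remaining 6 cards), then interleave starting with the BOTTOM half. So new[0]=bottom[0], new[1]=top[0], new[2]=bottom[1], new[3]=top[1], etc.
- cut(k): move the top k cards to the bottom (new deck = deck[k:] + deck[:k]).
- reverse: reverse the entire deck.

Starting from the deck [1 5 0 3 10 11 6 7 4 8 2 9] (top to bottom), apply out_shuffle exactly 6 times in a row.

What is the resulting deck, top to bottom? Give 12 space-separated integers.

Answer: 1 11 2 10 8 3 4 0 7 5 6 9

Derivation:
After op 1 (out_shuffle): [1 6 5 7 0 4 3 8 10 2 11 9]
After op 2 (out_shuffle): [1 3 6 8 5 10 7 2 0 11 4 9]
After op 3 (out_shuffle): [1 7 3 2 6 0 8 11 5 4 10 9]
After op 4 (out_shuffle): [1 8 7 11 3 5 2 4 6 10 0 9]
After op 5 (out_shuffle): [1 2 8 4 7 6 11 10 3 0 5 9]
After op 6 (out_shuffle): [1 11 2 10 8 3 4 0 7 5 6 9]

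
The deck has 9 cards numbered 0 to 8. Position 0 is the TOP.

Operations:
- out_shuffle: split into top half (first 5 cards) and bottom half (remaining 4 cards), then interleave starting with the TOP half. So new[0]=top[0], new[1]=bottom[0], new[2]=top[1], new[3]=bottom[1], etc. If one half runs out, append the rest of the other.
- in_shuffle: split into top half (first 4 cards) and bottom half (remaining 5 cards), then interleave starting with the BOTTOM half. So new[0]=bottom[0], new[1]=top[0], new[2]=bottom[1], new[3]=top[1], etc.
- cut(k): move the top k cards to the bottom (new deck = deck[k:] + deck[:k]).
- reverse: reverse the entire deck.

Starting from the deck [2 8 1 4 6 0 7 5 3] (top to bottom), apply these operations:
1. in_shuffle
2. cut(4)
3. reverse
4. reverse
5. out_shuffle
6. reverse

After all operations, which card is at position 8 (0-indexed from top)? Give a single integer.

After op 1 (in_shuffle): [6 2 0 8 7 1 5 4 3]
After op 2 (cut(4)): [7 1 5 4 3 6 2 0 8]
After op 3 (reverse): [8 0 2 6 3 4 5 1 7]
After op 4 (reverse): [7 1 5 4 3 6 2 0 8]
After op 5 (out_shuffle): [7 6 1 2 5 0 4 8 3]
After op 6 (reverse): [3 8 4 0 5 2 1 6 7]
Position 8: card 7.

Answer: 7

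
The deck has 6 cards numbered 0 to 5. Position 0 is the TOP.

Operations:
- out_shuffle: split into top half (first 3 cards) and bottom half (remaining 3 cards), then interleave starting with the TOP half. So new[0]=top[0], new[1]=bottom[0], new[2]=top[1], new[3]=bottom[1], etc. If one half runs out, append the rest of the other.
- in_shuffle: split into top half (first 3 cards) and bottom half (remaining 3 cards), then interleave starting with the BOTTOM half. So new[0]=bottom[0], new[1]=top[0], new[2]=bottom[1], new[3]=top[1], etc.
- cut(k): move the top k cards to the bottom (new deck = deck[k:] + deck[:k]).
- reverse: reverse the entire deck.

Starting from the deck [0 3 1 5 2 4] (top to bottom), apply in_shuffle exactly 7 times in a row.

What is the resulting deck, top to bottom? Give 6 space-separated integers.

After op 1 (in_shuffle): [5 0 2 3 4 1]
After op 2 (in_shuffle): [3 5 4 0 1 2]
After op 3 (in_shuffle): [0 3 1 5 2 4]
After op 4 (in_shuffle): [5 0 2 3 4 1]
After op 5 (in_shuffle): [3 5 4 0 1 2]
After op 6 (in_shuffle): [0 3 1 5 2 4]
After op 7 (in_shuffle): [5 0 2 3 4 1]

Answer: 5 0 2 3 4 1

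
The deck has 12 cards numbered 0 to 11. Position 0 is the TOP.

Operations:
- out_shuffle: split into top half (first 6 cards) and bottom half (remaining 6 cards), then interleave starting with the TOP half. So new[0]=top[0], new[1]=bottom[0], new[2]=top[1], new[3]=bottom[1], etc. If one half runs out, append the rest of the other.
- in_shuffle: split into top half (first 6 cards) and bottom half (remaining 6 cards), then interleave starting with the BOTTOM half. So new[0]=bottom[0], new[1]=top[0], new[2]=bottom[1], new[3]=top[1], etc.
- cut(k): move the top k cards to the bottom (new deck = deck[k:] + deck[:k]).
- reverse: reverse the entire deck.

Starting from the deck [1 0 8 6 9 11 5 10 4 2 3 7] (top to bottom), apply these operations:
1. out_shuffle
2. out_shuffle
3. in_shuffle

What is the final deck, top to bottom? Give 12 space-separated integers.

After op 1 (out_shuffle): [1 5 0 10 8 4 6 2 9 3 11 7]
After op 2 (out_shuffle): [1 6 5 2 0 9 10 3 8 11 4 7]
After op 3 (in_shuffle): [10 1 3 6 8 5 11 2 4 0 7 9]

Answer: 10 1 3 6 8 5 11 2 4 0 7 9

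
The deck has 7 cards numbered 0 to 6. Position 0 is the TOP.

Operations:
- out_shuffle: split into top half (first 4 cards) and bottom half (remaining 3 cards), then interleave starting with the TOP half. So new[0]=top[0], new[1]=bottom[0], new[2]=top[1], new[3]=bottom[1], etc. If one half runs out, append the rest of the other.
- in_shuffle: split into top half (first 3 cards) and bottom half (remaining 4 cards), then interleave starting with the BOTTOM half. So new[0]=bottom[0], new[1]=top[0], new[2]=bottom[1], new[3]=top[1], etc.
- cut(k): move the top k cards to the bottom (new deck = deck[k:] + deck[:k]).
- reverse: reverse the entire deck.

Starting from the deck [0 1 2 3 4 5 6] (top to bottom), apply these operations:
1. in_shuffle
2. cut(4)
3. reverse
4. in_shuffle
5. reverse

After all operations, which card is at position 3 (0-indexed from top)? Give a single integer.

Answer: 4

Derivation:
After op 1 (in_shuffle): [3 0 4 1 5 2 6]
After op 2 (cut(4)): [5 2 6 3 0 4 1]
After op 3 (reverse): [1 4 0 3 6 2 5]
After op 4 (in_shuffle): [3 1 6 4 2 0 5]
After op 5 (reverse): [5 0 2 4 6 1 3]
Position 3: card 4.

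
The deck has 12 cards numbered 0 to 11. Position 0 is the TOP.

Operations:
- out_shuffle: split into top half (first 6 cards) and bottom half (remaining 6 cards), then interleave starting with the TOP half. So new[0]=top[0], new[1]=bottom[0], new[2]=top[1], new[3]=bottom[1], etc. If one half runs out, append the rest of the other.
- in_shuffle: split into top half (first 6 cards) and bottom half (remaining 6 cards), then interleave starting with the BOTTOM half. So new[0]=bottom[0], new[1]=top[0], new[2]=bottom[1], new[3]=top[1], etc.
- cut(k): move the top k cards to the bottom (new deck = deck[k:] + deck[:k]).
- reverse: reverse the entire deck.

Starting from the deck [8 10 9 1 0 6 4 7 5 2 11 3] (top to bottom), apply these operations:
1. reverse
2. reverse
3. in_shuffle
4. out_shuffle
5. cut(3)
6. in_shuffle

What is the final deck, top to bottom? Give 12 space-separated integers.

Answer: 3 1 9 7 6 11 4 10 2 0 8 5

Derivation:
After op 1 (reverse): [3 11 2 5 7 4 6 0 1 9 10 8]
After op 2 (reverse): [8 10 9 1 0 6 4 7 5 2 11 3]
After op 3 (in_shuffle): [4 8 7 10 5 9 2 1 11 0 3 6]
After op 4 (out_shuffle): [4 2 8 1 7 11 10 0 5 3 9 6]
After op 5 (cut(3)): [1 7 11 10 0 5 3 9 6 4 2 8]
After op 6 (in_shuffle): [3 1 9 7 6 11 4 10 2 0 8 5]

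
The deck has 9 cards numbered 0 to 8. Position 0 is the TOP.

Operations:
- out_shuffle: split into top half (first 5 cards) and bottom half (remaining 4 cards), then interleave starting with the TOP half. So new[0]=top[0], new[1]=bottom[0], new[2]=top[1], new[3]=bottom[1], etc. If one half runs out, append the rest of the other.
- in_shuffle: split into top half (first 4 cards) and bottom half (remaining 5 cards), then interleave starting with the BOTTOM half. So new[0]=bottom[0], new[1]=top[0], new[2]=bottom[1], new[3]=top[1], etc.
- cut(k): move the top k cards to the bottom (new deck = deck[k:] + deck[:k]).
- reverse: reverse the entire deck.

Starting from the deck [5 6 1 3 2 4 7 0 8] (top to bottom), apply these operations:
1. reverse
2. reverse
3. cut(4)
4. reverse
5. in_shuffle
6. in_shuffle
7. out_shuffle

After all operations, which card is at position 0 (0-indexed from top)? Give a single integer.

Answer: 7

Derivation:
After op 1 (reverse): [8 0 7 4 2 3 1 6 5]
After op 2 (reverse): [5 6 1 3 2 4 7 0 8]
After op 3 (cut(4)): [2 4 7 0 8 5 6 1 3]
After op 4 (reverse): [3 1 6 5 8 0 7 4 2]
After op 5 (in_shuffle): [8 3 0 1 7 6 4 5 2]
After op 6 (in_shuffle): [7 8 6 3 4 0 5 1 2]
After op 7 (out_shuffle): [7 0 8 5 6 1 3 2 4]
Position 0: card 7.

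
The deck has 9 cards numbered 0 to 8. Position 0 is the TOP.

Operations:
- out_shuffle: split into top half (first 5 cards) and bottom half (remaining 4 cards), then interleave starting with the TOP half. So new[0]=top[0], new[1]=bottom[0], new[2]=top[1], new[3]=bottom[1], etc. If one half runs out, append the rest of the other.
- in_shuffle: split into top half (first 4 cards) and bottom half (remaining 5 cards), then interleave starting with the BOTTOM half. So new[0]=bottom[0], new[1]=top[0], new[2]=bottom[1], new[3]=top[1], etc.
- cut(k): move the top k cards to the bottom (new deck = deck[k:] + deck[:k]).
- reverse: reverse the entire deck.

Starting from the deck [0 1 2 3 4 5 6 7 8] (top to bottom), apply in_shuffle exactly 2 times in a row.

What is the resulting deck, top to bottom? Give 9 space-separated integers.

After op 1 (in_shuffle): [4 0 5 1 6 2 7 3 8]
After op 2 (in_shuffle): [6 4 2 0 7 5 3 1 8]

Answer: 6 4 2 0 7 5 3 1 8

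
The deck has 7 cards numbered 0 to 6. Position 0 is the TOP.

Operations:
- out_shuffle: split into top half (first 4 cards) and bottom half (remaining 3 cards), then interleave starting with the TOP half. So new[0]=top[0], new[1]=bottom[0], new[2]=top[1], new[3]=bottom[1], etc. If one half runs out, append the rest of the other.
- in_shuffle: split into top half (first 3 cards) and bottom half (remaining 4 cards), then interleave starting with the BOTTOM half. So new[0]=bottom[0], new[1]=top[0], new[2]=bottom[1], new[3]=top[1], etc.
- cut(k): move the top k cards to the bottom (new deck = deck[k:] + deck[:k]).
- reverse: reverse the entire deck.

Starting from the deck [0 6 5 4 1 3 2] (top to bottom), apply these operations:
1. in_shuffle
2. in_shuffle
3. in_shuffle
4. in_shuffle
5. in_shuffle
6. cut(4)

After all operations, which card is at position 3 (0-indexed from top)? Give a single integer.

Answer: 6

Derivation:
After op 1 (in_shuffle): [4 0 1 6 3 5 2]
After op 2 (in_shuffle): [6 4 3 0 5 1 2]
After op 3 (in_shuffle): [0 6 5 4 1 3 2]
After op 4 (in_shuffle): [4 0 1 6 3 5 2]
After op 5 (in_shuffle): [6 4 3 0 5 1 2]
After op 6 (cut(4)): [5 1 2 6 4 3 0]
Position 3: card 6.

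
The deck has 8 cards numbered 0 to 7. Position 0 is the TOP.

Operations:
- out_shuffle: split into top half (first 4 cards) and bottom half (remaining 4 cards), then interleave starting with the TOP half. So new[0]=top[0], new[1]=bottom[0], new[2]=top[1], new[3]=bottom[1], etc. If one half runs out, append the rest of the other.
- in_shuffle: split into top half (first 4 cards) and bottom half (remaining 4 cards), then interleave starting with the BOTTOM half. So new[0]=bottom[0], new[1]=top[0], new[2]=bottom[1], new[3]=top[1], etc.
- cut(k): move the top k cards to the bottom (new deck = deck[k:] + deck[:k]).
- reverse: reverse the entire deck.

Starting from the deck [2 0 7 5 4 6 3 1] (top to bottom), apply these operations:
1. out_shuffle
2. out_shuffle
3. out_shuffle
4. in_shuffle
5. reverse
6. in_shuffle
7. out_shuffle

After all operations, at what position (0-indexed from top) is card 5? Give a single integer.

Answer: 2

Derivation:
After op 1 (out_shuffle): [2 4 0 6 7 3 5 1]
After op 2 (out_shuffle): [2 7 4 3 0 5 6 1]
After op 3 (out_shuffle): [2 0 7 5 4 6 3 1]
After op 4 (in_shuffle): [4 2 6 0 3 7 1 5]
After op 5 (reverse): [5 1 7 3 0 6 2 4]
After op 6 (in_shuffle): [0 5 6 1 2 7 4 3]
After op 7 (out_shuffle): [0 2 5 7 6 4 1 3]
Card 5 is at position 2.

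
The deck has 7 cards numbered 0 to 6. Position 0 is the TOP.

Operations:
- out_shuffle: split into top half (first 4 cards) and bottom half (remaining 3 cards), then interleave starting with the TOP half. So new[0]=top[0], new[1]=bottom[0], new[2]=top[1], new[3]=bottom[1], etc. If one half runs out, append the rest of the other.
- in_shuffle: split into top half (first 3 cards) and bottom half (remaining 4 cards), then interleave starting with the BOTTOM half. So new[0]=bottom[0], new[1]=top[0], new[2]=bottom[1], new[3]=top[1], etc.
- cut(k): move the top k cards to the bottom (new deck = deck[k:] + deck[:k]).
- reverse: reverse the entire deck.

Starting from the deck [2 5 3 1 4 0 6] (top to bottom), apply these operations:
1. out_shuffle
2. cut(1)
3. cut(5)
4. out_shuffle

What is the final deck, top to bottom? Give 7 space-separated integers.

Answer: 1 0 2 3 4 6 5

Derivation:
After op 1 (out_shuffle): [2 4 5 0 3 6 1]
After op 2 (cut(1)): [4 5 0 3 6 1 2]
After op 3 (cut(5)): [1 2 4 5 0 3 6]
After op 4 (out_shuffle): [1 0 2 3 4 6 5]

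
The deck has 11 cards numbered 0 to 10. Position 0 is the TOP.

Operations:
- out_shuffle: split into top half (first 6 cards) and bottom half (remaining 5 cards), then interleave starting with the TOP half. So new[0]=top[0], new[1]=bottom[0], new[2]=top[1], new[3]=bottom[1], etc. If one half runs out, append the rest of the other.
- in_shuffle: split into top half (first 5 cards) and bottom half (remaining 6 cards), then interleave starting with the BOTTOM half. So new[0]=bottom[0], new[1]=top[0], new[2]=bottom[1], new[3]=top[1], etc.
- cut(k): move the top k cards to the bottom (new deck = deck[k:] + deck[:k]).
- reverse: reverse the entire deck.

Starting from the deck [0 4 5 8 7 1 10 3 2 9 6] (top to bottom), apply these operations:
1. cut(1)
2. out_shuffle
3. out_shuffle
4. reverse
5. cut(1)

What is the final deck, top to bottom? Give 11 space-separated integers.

Answer: 10 8 0 2 1 5 6 3 7 4 9

Derivation:
After op 1 (cut(1)): [4 5 8 7 1 10 3 2 9 6 0]
After op 2 (out_shuffle): [4 3 5 2 8 9 7 6 1 0 10]
After op 3 (out_shuffle): [4 7 3 6 5 1 2 0 8 10 9]
After op 4 (reverse): [9 10 8 0 2 1 5 6 3 7 4]
After op 5 (cut(1)): [10 8 0 2 1 5 6 3 7 4 9]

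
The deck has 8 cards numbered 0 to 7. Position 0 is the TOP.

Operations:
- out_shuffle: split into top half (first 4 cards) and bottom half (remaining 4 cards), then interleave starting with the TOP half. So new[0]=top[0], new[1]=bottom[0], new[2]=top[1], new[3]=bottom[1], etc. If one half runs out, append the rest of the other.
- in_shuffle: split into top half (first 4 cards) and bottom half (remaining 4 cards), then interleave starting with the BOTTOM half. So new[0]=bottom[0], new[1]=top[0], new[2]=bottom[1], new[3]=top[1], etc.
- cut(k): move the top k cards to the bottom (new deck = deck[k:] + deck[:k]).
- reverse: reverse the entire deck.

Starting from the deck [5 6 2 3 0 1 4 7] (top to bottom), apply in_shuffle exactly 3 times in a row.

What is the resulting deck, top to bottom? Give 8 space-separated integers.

After op 1 (in_shuffle): [0 5 1 6 4 2 7 3]
After op 2 (in_shuffle): [4 0 2 5 7 1 3 6]
After op 3 (in_shuffle): [7 4 1 0 3 2 6 5]

Answer: 7 4 1 0 3 2 6 5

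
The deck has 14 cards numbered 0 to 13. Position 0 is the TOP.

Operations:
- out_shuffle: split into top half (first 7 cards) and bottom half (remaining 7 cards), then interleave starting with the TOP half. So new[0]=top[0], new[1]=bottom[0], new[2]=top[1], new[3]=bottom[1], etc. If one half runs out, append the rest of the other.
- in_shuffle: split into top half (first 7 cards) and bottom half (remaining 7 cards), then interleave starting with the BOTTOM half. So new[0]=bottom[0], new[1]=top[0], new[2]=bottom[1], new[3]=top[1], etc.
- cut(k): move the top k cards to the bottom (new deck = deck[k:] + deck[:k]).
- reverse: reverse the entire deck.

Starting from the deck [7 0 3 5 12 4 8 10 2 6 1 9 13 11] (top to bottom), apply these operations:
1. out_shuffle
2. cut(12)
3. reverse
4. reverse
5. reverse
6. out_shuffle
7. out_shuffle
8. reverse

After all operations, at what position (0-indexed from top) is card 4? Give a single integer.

After op 1 (out_shuffle): [7 10 0 2 3 6 5 1 12 9 4 13 8 11]
After op 2 (cut(12)): [8 11 7 10 0 2 3 6 5 1 12 9 4 13]
After op 3 (reverse): [13 4 9 12 1 5 6 3 2 0 10 7 11 8]
After op 4 (reverse): [8 11 7 10 0 2 3 6 5 1 12 9 4 13]
After op 5 (reverse): [13 4 9 12 1 5 6 3 2 0 10 7 11 8]
After op 6 (out_shuffle): [13 3 4 2 9 0 12 10 1 7 5 11 6 8]
After op 7 (out_shuffle): [13 10 3 1 4 7 2 5 9 11 0 6 12 8]
After op 8 (reverse): [8 12 6 0 11 9 5 2 7 4 1 3 10 13]
Card 4 is at position 9.

Answer: 9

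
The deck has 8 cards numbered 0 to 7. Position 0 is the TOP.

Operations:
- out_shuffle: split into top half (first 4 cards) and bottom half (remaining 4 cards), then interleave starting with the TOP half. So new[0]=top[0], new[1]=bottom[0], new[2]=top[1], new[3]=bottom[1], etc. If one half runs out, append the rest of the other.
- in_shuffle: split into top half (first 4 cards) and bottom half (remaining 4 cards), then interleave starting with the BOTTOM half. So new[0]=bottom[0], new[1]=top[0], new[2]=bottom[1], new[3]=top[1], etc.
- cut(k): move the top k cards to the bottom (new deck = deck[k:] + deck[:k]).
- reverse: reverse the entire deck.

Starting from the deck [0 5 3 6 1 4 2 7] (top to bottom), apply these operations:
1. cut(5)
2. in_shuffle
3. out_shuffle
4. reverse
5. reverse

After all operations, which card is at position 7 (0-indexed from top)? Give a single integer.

After op 1 (cut(5)): [4 2 7 0 5 3 6 1]
After op 2 (in_shuffle): [5 4 3 2 6 7 1 0]
After op 3 (out_shuffle): [5 6 4 7 3 1 2 0]
After op 4 (reverse): [0 2 1 3 7 4 6 5]
After op 5 (reverse): [5 6 4 7 3 1 2 0]
Position 7: card 0.

Answer: 0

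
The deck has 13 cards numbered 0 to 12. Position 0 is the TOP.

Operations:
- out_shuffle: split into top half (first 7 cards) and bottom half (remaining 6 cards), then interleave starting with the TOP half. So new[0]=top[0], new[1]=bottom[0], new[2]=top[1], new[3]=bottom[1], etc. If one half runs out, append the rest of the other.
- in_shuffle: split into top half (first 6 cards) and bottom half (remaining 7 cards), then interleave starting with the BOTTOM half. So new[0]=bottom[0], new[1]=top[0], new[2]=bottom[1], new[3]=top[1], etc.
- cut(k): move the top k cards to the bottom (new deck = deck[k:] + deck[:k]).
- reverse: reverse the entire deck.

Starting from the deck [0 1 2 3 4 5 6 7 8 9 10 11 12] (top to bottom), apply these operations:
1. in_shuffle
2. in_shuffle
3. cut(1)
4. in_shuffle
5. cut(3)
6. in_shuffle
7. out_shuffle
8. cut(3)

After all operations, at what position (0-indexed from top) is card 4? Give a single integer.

After op 1 (in_shuffle): [6 0 7 1 8 2 9 3 10 4 11 5 12]
After op 2 (in_shuffle): [9 6 3 0 10 7 4 1 11 8 5 2 12]
After op 3 (cut(1)): [6 3 0 10 7 4 1 11 8 5 2 12 9]
After op 4 (in_shuffle): [1 6 11 3 8 0 5 10 2 7 12 4 9]
After op 5 (cut(3)): [3 8 0 5 10 2 7 12 4 9 1 6 11]
After op 6 (in_shuffle): [7 3 12 8 4 0 9 5 1 10 6 2 11]
After op 7 (out_shuffle): [7 5 3 1 12 10 8 6 4 2 0 11 9]
After op 8 (cut(3)): [1 12 10 8 6 4 2 0 11 9 7 5 3]
Card 4 is at position 5.

Answer: 5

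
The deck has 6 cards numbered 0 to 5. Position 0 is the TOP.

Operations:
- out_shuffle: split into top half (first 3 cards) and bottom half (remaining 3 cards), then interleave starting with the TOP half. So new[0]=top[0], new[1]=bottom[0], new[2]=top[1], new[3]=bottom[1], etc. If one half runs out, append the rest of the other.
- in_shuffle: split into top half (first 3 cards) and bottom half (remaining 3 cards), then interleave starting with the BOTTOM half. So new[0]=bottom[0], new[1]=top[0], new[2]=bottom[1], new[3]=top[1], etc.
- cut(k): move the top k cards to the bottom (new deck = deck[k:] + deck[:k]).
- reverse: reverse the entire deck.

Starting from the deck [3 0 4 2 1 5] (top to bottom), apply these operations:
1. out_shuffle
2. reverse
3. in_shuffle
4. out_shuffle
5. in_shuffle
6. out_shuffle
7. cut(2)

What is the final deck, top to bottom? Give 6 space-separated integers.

Answer: 0 1 2 5 3 4

Derivation:
After op 1 (out_shuffle): [3 2 0 1 4 5]
After op 2 (reverse): [5 4 1 0 2 3]
After op 3 (in_shuffle): [0 5 2 4 3 1]
After op 4 (out_shuffle): [0 4 5 3 2 1]
After op 5 (in_shuffle): [3 0 2 4 1 5]
After op 6 (out_shuffle): [3 4 0 1 2 5]
After op 7 (cut(2)): [0 1 2 5 3 4]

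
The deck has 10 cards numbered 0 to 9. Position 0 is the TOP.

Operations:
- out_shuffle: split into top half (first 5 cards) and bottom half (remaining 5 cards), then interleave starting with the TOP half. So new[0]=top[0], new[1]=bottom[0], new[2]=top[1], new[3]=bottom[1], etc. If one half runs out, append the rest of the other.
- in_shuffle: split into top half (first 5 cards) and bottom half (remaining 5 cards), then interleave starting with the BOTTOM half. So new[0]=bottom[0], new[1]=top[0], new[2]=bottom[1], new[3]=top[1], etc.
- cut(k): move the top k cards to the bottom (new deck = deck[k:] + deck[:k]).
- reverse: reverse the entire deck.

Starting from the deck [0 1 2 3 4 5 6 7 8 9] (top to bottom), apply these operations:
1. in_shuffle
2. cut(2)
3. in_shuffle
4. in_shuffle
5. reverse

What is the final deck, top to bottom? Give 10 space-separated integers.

Answer: 4 8 1 0 9 2 6 5 3 7

Derivation:
After op 1 (in_shuffle): [5 0 6 1 7 2 8 3 9 4]
After op 2 (cut(2)): [6 1 7 2 8 3 9 4 5 0]
After op 3 (in_shuffle): [3 6 9 1 4 7 5 2 0 8]
After op 4 (in_shuffle): [7 3 5 6 2 9 0 1 8 4]
After op 5 (reverse): [4 8 1 0 9 2 6 5 3 7]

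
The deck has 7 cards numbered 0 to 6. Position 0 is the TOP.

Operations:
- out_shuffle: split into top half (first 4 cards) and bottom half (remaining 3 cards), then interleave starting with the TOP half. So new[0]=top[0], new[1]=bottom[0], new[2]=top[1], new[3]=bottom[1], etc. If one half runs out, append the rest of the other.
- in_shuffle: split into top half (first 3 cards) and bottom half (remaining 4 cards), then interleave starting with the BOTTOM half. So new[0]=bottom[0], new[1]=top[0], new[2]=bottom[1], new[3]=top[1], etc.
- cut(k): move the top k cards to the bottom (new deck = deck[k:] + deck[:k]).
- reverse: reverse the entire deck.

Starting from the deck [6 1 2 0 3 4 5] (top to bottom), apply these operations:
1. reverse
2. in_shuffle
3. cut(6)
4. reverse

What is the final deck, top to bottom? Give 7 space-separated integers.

Answer: 3 1 4 2 5 0 6

Derivation:
After op 1 (reverse): [5 4 3 0 2 1 6]
After op 2 (in_shuffle): [0 5 2 4 1 3 6]
After op 3 (cut(6)): [6 0 5 2 4 1 3]
After op 4 (reverse): [3 1 4 2 5 0 6]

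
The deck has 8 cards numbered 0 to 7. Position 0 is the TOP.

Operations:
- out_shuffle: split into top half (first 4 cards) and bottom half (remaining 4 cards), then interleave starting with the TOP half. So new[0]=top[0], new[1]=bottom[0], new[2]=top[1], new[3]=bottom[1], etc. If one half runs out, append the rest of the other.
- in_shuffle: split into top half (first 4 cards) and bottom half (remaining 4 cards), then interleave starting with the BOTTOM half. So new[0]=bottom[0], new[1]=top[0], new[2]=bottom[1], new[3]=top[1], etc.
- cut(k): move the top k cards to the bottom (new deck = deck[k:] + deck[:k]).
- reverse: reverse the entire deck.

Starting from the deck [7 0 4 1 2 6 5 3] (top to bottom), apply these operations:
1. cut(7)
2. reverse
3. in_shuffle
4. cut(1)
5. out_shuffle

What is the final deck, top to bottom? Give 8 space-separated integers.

After op 1 (cut(7)): [3 7 0 4 1 2 6 5]
After op 2 (reverse): [5 6 2 1 4 0 7 3]
After op 3 (in_shuffle): [4 5 0 6 7 2 3 1]
After op 4 (cut(1)): [5 0 6 7 2 3 1 4]
After op 5 (out_shuffle): [5 2 0 3 6 1 7 4]

Answer: 5 2 0 3 6 1 7 4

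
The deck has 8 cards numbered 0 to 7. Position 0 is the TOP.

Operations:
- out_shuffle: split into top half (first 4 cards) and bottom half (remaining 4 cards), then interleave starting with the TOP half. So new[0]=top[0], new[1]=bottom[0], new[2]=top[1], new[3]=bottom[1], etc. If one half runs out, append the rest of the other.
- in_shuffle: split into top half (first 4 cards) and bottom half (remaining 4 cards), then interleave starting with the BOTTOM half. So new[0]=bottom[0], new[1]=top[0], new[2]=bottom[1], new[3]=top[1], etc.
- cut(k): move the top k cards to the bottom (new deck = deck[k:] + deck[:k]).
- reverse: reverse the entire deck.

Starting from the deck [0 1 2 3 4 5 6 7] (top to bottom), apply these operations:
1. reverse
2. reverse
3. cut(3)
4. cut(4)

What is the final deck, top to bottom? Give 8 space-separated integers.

After op 1 (reverse): [7 6 5 4 3 2 1 0]
After op 2 (reverse): [0 1 2 3 4 5 6 7]
After op 3 (cut(3)): [3 4 5 6 7 0 1 2]
After op 4 (cut(4)): [7 0 1 2 3 4 5 6]

Answer: 7 0 1 2 3 4 5 6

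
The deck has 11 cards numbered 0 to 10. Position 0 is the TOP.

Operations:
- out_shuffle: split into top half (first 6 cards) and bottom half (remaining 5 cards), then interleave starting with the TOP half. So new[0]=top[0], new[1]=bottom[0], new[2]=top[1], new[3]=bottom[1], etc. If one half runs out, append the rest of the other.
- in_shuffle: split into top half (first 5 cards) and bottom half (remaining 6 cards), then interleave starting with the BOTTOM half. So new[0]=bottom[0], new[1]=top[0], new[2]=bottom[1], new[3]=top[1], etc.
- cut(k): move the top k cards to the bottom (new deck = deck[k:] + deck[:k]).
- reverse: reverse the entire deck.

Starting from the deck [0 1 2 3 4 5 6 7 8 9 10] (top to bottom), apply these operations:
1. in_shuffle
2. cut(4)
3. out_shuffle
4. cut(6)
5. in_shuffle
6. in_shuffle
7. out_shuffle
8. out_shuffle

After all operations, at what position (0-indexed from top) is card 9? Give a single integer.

Answer: 0

Derivation:
After op 1 (in_shuffle): [5 0 6 1 7 2 8 3 9 4 10]
After op 2 (cut(4)): [7 2 8 3 9 4 10 5 0 6 1]
After op 3 (out_shuffle): [7 10 2 5 8 0 3 6 9 1 4]
After op 4 (cut(6)): [3 6 9 1 4 7 10 2 5 8 0]
After op 5 (in_shuffle): [7 3 10 6 2 9 5 1 8 4 0]
After op 6 (in_shuffle): [9 7 5 3 1 10 8 6 4 2 0]
After op 7 (out_shuffle): [9 8 7 6 5 4 3 2 1 0 10]
After op 8 (out_shuffle): [9 3 8 2 7 1 6 0 5 10 4]
Card 9 is at position 0.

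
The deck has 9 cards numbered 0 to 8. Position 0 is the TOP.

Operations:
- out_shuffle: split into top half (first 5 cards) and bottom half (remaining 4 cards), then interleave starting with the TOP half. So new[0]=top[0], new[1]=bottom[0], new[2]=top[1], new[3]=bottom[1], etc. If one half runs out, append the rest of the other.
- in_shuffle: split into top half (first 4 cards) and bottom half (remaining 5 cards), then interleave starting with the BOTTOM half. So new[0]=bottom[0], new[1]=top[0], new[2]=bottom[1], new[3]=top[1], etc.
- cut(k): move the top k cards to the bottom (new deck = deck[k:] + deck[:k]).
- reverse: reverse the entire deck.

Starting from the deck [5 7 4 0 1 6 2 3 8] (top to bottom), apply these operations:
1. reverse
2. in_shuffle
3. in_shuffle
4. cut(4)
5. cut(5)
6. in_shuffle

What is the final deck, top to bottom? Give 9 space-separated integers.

After op 1 (reverse): [8 3 2 6 1 0 4 7 5]
After op 2 (in_shuffle): [1 8 0 3 4 2 7 6 5]
After op 3 (in_shuffle): [4 1 2 8 7 0 6 3 5]
After op 4 (cut(4)): [7 0 6 3 5 4 1 2 8]
After op 5 (cut(5)): [4 1 2 8 7 0 6 3 5]
After op 6 (in_shuffle): [7 4 0 1 6 2 3 8 5]

Answer: 7 4 0 1 6 2 3 8 5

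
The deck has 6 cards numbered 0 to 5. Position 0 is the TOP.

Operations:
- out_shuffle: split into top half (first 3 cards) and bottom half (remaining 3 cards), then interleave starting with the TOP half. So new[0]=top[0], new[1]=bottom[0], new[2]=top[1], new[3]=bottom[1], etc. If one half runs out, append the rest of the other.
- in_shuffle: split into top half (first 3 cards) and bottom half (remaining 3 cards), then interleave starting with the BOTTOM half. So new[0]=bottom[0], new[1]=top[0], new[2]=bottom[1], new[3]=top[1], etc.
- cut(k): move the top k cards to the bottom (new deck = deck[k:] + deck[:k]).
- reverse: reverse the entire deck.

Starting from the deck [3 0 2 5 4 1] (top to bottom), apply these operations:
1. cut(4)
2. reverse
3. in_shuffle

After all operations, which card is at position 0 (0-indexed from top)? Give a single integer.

Answer: 3

Derivation:
After op 1 (cut(4)): [4 1 3 0 2 5]
After op 2 (reverse): [5 2 0 3 1 4]
After op 3 (in_shuffle): [3 5 1 2 4 0]
Position 0: card 3.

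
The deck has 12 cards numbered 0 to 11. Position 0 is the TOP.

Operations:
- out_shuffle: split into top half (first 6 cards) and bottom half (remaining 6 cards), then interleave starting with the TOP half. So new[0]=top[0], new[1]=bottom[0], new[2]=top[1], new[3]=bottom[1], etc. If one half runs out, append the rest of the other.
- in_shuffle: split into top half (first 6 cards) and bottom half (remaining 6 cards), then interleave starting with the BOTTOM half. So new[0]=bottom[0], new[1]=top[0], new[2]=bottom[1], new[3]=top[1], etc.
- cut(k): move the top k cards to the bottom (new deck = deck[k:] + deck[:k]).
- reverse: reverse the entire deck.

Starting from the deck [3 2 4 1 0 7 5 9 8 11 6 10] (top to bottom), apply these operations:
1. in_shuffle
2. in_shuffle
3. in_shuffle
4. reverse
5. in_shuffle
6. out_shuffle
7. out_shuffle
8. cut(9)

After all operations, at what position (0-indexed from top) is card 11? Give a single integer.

After op 1 (in_shuffle): [5 3 9 2 8 4 11 1 6 0 10 7]
After op 2 (in_shuffle): [11 5 1 3 6 9 0 2 10 8 7 4]
After op 3 (in_shuffle): [0 11 2 5 10 1 8 3 7 6 4 9]
After op 4 (reverse): [9 4 6 7 3 8 1 10 5 2 11 0]
After op 5 (in_shuffle): [1 9 10 4 5 6 2 7 11 3 0 8]
After op 6 (out_shuffle): [1 2 9 7 10 11 4 3 5 0 6 8]
After op 7 (out_shuffle): [1 4 2 3 9 5 7 0 10 6 11 8]
After op 8 (cut(9)): [6 11 8 1 4 2 3 9 5 7 0 10]
Card 11 is at position 1.

Answer: 1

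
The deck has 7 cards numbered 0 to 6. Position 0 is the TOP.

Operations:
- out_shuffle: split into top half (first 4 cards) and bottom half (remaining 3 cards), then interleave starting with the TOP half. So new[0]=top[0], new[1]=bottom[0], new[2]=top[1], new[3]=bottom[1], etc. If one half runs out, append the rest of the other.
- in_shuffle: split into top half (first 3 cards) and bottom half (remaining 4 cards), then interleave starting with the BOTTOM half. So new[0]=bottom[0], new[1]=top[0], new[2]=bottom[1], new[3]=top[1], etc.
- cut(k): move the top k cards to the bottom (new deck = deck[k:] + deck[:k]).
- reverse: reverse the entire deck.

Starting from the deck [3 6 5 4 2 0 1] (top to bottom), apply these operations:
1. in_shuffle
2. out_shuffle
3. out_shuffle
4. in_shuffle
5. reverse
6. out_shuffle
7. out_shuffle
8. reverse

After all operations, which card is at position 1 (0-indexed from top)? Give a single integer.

Answer: 2

Derivation:
After op 1 (in_shuffle): [4 3 2 6 0 5 1]
After op 2 (out_shuffle): [4 0 3 5 2 1 6]
After op 3 (out_shuffle): [4 2 0 1 3 6 5]
After op 4 (in_shuffle): [1 4 3 2 6 0 5]
After op 5 (reverse): [5 0 6 2 3 4 1]
After op 6 (out_shuffle): [5 3 0 4 6 1 2]
After op 7 (out_shuffle): [5 6 3 1 0 2 4]
After op 8 (reverse): [4 2 0 1 3 6 5]
Position 1: card 2.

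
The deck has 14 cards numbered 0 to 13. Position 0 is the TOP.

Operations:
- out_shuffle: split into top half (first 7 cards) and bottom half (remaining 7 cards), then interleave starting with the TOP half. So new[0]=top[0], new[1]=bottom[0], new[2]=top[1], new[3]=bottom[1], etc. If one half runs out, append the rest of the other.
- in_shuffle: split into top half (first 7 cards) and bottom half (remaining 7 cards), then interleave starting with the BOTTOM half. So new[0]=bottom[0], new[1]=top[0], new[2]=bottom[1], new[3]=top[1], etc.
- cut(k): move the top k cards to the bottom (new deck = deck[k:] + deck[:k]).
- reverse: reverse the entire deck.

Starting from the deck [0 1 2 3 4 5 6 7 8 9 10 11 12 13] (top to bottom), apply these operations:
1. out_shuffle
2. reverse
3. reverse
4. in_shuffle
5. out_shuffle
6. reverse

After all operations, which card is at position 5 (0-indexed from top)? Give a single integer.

After op 1 (out_shuffle): [0 7 1 8 2 9 3 10 4 11 5 12 6 13]
After op 2 (reverse): [13 6 12 5 11 4 10 3 9 2 8 1 7 0]
After op 3 (reverse): [0 7 1 8 2 9 3 10 4 11 5 12 6 13]
After op 4 (in_shuffle): [10 0 4 7 11 1 5 8 12 2 6 9 13 3]
After op 5 (out_shuffle): [10 8 0 12 4 2 7 6 11 9 1 13 5 3]
After op 6 (reverse): [3 5 13 1 9 11 6 7 2 4 12 0 8 10]
Position 5: card 11.

Answer: 11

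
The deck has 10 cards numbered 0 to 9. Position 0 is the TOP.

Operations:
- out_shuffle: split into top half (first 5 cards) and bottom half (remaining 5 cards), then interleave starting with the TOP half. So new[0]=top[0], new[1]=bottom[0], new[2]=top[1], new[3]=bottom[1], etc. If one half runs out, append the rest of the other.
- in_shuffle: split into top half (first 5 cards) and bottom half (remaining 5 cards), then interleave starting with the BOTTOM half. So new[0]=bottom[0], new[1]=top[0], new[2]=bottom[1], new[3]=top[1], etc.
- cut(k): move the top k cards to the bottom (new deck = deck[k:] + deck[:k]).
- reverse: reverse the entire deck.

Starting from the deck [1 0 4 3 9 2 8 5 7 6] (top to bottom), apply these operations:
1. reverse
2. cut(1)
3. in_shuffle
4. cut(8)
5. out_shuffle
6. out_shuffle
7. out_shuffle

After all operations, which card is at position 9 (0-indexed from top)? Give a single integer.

Answer: 2

Derivation:
After op 1 (reverse): [6 7 5 8 2 9 3 4 0 1]
After op 2 (cut(1)): [7 5 8 2 9 3 4 0 1 6]
After op 3 (in_shuffle): [3 7 4 5 0 8 1 2 6 9]
After op 4 (cut(8)): [6 9 3 7 4 5 0 8 1 2]
After op 5 (out_shuffle): [6 5 9 0 3 8 7 1 4 2]
After op 6 (out_shuffle): [6 8 5 7 9 1 0 4 3 2]
After op 7 (out_shuffle): [6 1 8 0 5 4 7 3 9 2]
Position 9: card 2.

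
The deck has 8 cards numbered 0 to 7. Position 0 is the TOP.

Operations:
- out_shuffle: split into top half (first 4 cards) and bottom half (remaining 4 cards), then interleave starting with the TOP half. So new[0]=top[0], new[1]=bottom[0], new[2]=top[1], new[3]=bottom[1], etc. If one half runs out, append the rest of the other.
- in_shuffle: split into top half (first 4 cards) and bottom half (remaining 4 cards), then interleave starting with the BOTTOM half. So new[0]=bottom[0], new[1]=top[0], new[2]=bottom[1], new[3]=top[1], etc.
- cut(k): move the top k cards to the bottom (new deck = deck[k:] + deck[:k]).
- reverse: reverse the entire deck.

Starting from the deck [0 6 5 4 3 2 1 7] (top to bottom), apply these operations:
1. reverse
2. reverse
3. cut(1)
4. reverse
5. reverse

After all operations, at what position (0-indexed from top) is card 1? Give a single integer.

Answer: 5

Derivation:
After op 1 (reverse): [7 1 2 3 4 5 6 0]
After op 2 (reverse): [0 6 5 4 3 2 1 7]
After op 3 (cut(1)): [6 5 4 3 2 1 7 0]
After op 4 (reverse): [0 7 1 2 3 4 5 6]
After op 5 (reverse): [6 5 4 3 2 1 7 0]
Card 1 is at position 5.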